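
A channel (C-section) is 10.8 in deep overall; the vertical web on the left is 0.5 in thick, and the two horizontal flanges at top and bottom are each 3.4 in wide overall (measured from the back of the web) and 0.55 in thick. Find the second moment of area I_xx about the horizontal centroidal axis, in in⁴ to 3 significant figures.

Split into non-overlapping primitives; take the origin at the lower-left of the bounding box.
Web: 0.5 × 10.8, A = 5.4 in², y = 5.4 in, Ī = 52.488 in⁴.
Top flange (beyond web): 2.9 × 0.55, A = 1.595 in², y = 10.525 in, Ī = 0.040207 in⁴.
Bottom flange (beyond web): 2.9 × 0.55, A = 1.595 in², y = 0.275 in, Ī = 0.040207 in⁴.
By symmetry the centroid is at mid-height, ȳ = 5.4 in.
Transfer each piece to the horizontal centroidal axis using Ī + A·d² with d = y − 5.4:
  web: d = 0 in → contributes +52.488 in⁴
  top flange (beyond web): d = 5.125 in → contributes +41.934 in⁴
  bottom flange (beyond web): d = -5.125 in → contributes +41.934 in⁴
Total I = 136.36 in⁴.

I_xx ≈ 136 in⁴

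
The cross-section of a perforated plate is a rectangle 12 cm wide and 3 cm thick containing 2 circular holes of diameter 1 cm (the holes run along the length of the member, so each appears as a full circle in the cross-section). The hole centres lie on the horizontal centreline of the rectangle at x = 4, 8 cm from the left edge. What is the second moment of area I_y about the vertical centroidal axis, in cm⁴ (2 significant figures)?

I_y ≈ 430 cm⁴

Treat the section as a set of non-overlapping primitives; coordinates are from the bounding-box lower-left.
Plate: 12 × 3, A = 36 cm², x = 6 cm, Ī = 432 cm⁴.
Hole 1 (subtracted): ⌀1, A = 0.7854 cm², x = 4 cm, Ī = 0.04909 cm⁴.
Hole 2 (subtracted): ⌀1, A = 0.7854 cm², x = 8 cm, Ī = 0.04909 cm⁴.
By symmetry the centroid is at mid-width, x̄ = 6 cm.
Transfer each piece to the vertical centroidal axis using Ī + A·d² with d = x − 6:
  plate: d = 0 cm → contributes +432 cm⁴
  hole 1: d = -2 cm → contributes −3.191 cm⁴
  hole 2: d = 2 cm → contributes −3.191 cm⁴
Total I = 425.6 cm⁴.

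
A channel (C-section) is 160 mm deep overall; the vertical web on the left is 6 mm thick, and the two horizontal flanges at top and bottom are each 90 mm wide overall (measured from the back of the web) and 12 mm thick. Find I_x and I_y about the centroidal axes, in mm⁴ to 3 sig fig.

Treat the section as a set of non-overlapping primitives; coordinates are from the bounding-box lower-left.
Web: 6 × 160, A = 960 mm², y = 80 mm, Ī = 2 048 000 mm⁴.
Top flange (beyond web): 84 × 12, A = 1 008 mm², y = 154 mm, Ī = 12 096 mm⁴.
Bottom flange (beyond web): 84 × 12, A = 1 008 mm², y = 6 mm, Ī = 12 096 mm⁴.
By symmetry the centroid is at mid-height, ȳ = 80 mm.
Transfer each piece to the centroidal x-axis using Ī + A·d² with d = y − 80:
  web: d = 0 mm → contributes +2 048 000 mm⁴
  top flange (beyond web): d = 74 mm → contributes +5 531 904 mm⁴
  bottom flange (beyond web): d = -74 mm → contributes +5 531 904 mm⁴
Total I = 13 111 808 mm⁴.
For the y-axis: x̄ = 33.484 mm.
Repeating about the centroidal y-axis gives I_y = 2 505 191 mm⁴.

I_x ≈ 1.31 × 10⁷ mm⁴, I_y ≈ 2.51 × 10⁶ mm⁴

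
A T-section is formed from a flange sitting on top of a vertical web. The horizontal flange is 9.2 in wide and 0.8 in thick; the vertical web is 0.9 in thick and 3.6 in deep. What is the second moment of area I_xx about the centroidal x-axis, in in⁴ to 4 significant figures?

I_xx ≈ 14.78 in⁴

Decompose the section into non-overlapping parts with the origin at the bottom-left of its bounding rectangle.
Flange: 9.2 × 0.8, A = 7.36 in², y = 4 in, Ī = 0.392533 in⁴.
Web: 0.9 × 3.6, A = 3.24 in², y = 1.8 in, Ī = 3.4992 in⁴.
Centroid: ȳ = ΣA·y / ΣA = 3.32755 in.
Transfer each piece to the centroidal x-axis using Ī + A·d² with d = y − 3.32755:
  flange: d = 0.672453 in → contributes +3.72067 in⁴
  web: d = -1.52755 in → contributes +11.0594 in⁴
Total I = 14.7801 in⁴.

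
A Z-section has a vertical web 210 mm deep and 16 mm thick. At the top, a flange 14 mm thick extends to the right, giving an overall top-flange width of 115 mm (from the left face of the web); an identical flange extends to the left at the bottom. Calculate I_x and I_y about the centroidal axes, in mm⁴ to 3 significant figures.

Decompose the section into non-overlapping parts with the origin at the bottom-left of its bounding rectangle.
Web: 16 × 210, A = 3 360 mm², y = 105 mm, Ī = 12 348 000 mm⁴.
Top flange (beyond web): 99 × 14, A = 1 386 mm², y = 203 mm, Ī = 22 638 mm⁴.
Bottom flange (beyond web): 99 × 14, A = 1 386 mm², y = 7 mm, Ī = 22 638 mm⁴.
Centroid: ȳ = ΣA·y / ΣA = 105 mm.
Transfer each piece to the centroidal x-axis using Ī + A·d² with d = y − 105:
  web: d = 0 mm → contributes +12 348 000 mm⁴
  top flange (beyond web): d = 98 mm → contributes +13 333 782 mm⁴
  bottom flange (beyond web): d = -98 mm → contributes +13 333 782 mm⁴
Total I = 39 015 564 mm⁴.
For the y-axis: x̄ = 107 mm.
Repeating about the centroidal y-axis gives I_y = 11 500 636 mm⁴.

I_x ≈ 3.90 × 10⁷ mm⁴, I_y ≈ 1.15 × 10⁷ mm⁴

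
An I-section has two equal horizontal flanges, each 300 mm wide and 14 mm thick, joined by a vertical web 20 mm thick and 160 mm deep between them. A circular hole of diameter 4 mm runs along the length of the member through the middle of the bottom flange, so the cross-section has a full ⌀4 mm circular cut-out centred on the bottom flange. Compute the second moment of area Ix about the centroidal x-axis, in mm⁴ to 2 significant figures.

Decompose the section into non-overlapping parts with the origin at the bottom-left of its bounding rectangle.
Bottom flange: 300 × 14, A = 4 200 mm², y = 7 mm, Ī = 68 600 mm⁴.
Web: 20 × 160, A = 3 200 mm², y = 94 mm, Ī = 6 826 667 mm⁴.
Top flange: 300 × 14, A = 4 200 mm², y = 181 mm, Ī = 68 600 mm⁴.
Hole (subtracted): ⌀4, A = 12.57 mm², y = 7 mm, Ī = 12.57 mm⁴.
Centroid: ȳ = ΣA·y / ΣA = 94.09 mm.
Transfer each piece to the centroidal x-axis using Ī + A·d² with d = y − 94.09:
  bottom flange: d = -87.09 mm → contributes +31 927 388 mm⁴
  web: d = -0.09435 mm → contributes +6 826 695 mm⁴
  top flange: d = 86.91 mm → contributes +31 789 486 mm⁴
  hole: d = -87.09 mm → contributes −95 334 mm⁴
Total I = 70 448 236 mm⁴.

Ix ≈ 7.0 × 10⁷ mm⁴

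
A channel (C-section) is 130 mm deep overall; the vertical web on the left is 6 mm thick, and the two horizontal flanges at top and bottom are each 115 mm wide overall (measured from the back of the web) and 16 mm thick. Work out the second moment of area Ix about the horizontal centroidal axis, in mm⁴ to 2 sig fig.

Ix ≈ 1.3 × 10⁷ mm⁴

Treat the section as a set of non-overlapping primitives; coordinates are from the bounding-box lower-left.
Web: 6 × 130, A = 780 mm², y = 65 mm, Ī = 1 098 500 mm⁴.
Top flange (beyond web): 109 × 16, A = 1 744 mm², y = 122 mm, Ī = 37 205 mm⁴.
Bottom flange (beyond web): 109 × 16, A = 1 744 mm², y = 8 mm, Ī = 37 205 mm⁴.
By symmetry the centroid is at mid-height, ȳ = 65 mm.
Transfer each piece to the horizontal centroidal axis using Ī + A·d² with d = y − 65:
  web: d = 0 mm → contributes +1 098 500 mm⁴
  top flange (beyond web): d = 57 mm → contributes +5 703 461 mm⁴
  bottom flange (beyond web): d = -57 mm → contributes +5 703 461 mm⁴
Total I = 12 505 423 mm⁴.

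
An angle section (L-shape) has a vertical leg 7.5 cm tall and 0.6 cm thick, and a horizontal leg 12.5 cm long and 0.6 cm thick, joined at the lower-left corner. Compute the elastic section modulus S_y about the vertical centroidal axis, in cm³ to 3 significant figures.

S_y ≈ 23.0 cm³

Treat the section as a set of non-overlapping primitives; coordinates are from the bounding-box lower-left.
Vertical leg: 0.6 × 7.5, A = 4.5 cm², x = 0.3 cm, Ī = 0.135 cm⁴.
Horizontal leg (remainder): 11.9 × 0.6, A = 7.14 cm², x = 6.55 cm, Ī = 84.258 cm⁴.
Centroid: x̄ = ΣA·x / ΣA = 4.1338 cm.
Transfer each piece to the vertical centroidal axis using Ī + A·d² with d = x − 4.1338:
  vertical leg: d = -3.8338 cm → contributes +66.275 cm⁴
  horizontal leg (remainder): d = 2.4162 cm → contributes +125.94 cm⁴
Total I = 192.22 cm⁴.
Extreme fibre distance c = 8.3662 cm; S = I/c = 22.975 cm³.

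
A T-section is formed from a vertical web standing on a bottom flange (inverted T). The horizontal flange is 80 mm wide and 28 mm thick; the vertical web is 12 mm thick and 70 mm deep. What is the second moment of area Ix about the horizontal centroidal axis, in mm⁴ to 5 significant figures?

Decompose the section into non-overlapping parts with the origin at the bottom-left of its bounding rectangle.
Flange: 80 × 28, A = 2 240 mm², y = 14 mm, Ī = 146346.7 mm⁴.
Web: 12 × 70, A = 840 mm², y = 63 mm, Ī = 343 000 mm⁴.
Centroid: ȳ = ΣA·y / ΣA = 27.36364 mm.
Transfer each piece to the horizontal centroidal axis using Ī + A·d² with d = y − 27.36364:
  flange: d = -13.36364 mm → contributes +546 381 mm⁴
  web: d = 35.63636 mm → contributes +1 409 758 mm⁴
Total I = 1 956 139 mm⁴.

Ix ≈ 1.9561 × 10⁶ mm⁴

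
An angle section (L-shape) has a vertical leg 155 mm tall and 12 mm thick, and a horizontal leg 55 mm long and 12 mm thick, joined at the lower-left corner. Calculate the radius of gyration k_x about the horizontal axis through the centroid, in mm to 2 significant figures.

k_x ≈ 49 mm

Split into non-overlapping primitives; take the origin at the lower-left of the bounding box.
Vertical leg: 12 × 155, A = 1 860 mm², y = 77.5 mm, Ī = 3 723 875 mm⁴.
Horizontal leg (remainder): 43 × 12, A = 516 mm², y = 6 mm, Ī = 6 192 mm⁴.
Centroid: ȳ = ΣA·y / ΣA = 61.97 mm.
Transfer each piece to the horizontal axis through the centroid using Ī + A·d² with d = y − 61.97:
  vertical leg: d = 15.53 mm → contributes +4 172 343 mm⁴
  horizontal leg (remainder): d = -55.97 mm → contributes +1 622 763 mm⁴
Total I = 5 795 106 mm⁴.
Radius of gyration: k = √(I/A) = √(5 795 106 / 2 376) = 49.39 mm.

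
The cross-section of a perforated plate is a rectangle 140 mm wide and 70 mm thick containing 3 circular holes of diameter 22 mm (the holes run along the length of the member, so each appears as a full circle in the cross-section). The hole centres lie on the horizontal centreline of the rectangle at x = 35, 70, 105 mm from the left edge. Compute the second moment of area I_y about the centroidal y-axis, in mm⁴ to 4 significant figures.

Treat the section as a set of non-overlapping primitives; coordinates are from the bounding-box lower-left.
Plate: 140 × 70, A = 9 800 mm², x = 70 mm, Ī = 16 006 667 mm⁴.
Hole 1 (subtracted): ⌀22, A = 380.133 mm², x = 35 mm, Ī = 11 499 mm⁴.
Hole 2 (subtracted): ⌀22, A = 380.133 mm², x = 70 mm, Ī = 11 499 mm⁴.
Hole 3 (subtracted): ⌀22, A = 380.133 mm², x = 105 mm, Ī = 11 499 mm⁴.
By symmetry the centroid is at mid-width, x̄ = 70 mm.
Transfer each piece to the centroidal y-axis using Ī + A·d² with d = x − 70:
  plate: d = 0 mm → contributes +16 006 667 mm⁴
  hole 1: d = -35 mm → contributes −477 162 mm⁴
  hole 2: d = 0 mm → contributes −11 499 mm⁴
  hole 3: d = 35 mm → contributes −477 162 mm⁴
Total I = 15 040 844 mm⁴.

I_y ≈ 1.504 × 10⁷ mm⁴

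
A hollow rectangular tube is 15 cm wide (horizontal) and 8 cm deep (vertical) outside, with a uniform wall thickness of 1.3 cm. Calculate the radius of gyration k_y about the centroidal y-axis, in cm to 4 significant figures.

k_y ≈ 5.123 cm

Treat the section as a set of non-overlapping primitives; coordinates are from the bounding-box lower-left.
Outer rectangle: 15 × 8, A = 120 cm², x = 7.5 cm, Ī = 2 250 cm⁴.
Inner void (subtracted): 12.4 × 5.4, A = 66.96 cm², x = 7.5 cm, Ī = 857.981 cm⁴.
By symmetry the centroid is at mid-width, x̄ = 7.5 cm.
All pieces are centred on the centroidal y-axis, so I = ΣĪ (holes subtracted) = 1392.02 cm⁴.
Radius of gyration: k = √(I/A) = √(1392.02 / 53.04) = 5.12296 cm.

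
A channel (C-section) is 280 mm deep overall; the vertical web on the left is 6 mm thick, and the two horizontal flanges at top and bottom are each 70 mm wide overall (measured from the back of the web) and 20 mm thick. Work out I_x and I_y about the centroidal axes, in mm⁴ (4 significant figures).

Treat the section as a set of non-overlapping primitives; coordinates are from the bounding-box lower-left.
Web: 6 × 280, A = 1 680 mm², y = 140 mm, Ī = 10 976 000 mm⁴.
Top flange (beyond web): 64 × 20, A = 1 280 mm², y = 270 mm, Ī = 42666.7 mm⁴.
Bottom flange (beyond web): 64 × 20, A = 1 280 mm², y = 10 mm, Ī = 42666.7 mm⁴.
By symmetry the centroid is at mid-height, ȳ = 140 mm.
Transfer each piece to the centroidal x-axis using Ī + A·d² with d = y − 140:
  web: d = 0 mm → contributes +10 976 000 mm⁴
  top flange (beyond web): d = 130 mm → contributes +21 674 667 mm⁴
  bottom flange (beyond web): d = -130 mm → contributes +21 674 667 mm⁴
Total I = 54 325 333 mm⁴.
For the y-axis: x̄ = 24.1321 mm.
Repeating about the centroidal y-axis gives I_y = 2 121 419 mm⁴.

I_x ≈ 5.433 × 10⁷ mm⁴, I_y ≈ 2.121 × 10⁶ mm⁴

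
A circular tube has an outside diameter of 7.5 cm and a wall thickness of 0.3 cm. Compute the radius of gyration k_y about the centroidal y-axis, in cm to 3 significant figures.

k_y ≈ 2.55 cm

Treat the section as a set of non-overlapping primitives; coordinates are from the bounding-box lower-left.
Outer circle: ⌀7.5, A = 44.179 cm², x = 3.75 cm, Ī = 155.32 cm⁴.
Bore (subtracted): ⌀6.9, A = 37.393 cm², x = 3.75 cm, Ī = 111.27 cm⁴.
By symmetry the centroid is at mid-width, x̄ = 3.75 cm.
All pieces are centred on the centroidal y-axis, so I = ΣĪ (holes subtracted) = 44.049 cm⁴.
Radius of gyration: k = √(I/A) = √(44.049 / 6.7858) = 2.5478 cm.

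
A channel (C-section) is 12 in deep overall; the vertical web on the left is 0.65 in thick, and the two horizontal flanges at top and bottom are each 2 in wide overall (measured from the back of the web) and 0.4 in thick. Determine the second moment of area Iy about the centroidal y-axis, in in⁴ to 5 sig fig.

Split into non-overlapping primitives; take the origin at the lower-left of the bounding box.
Web: 0.65 × 12, A = 7.8 in², x = 0.325 in, Ī = 0.274625 in⁴.
Top flange (beyond web): 1.35 × 0.4, A = 0.54 in², x = 1.325 in, Ī = 0.0820125 in⁴.
Bottom flange (beyond web): 1.35 × 0.4, A = 0.54 in², x = 1.325 in, Ī = 0.0820125 in⁴.
Centroid: x̄ = ΣA·x / ΣA = 0.4466216 in.
Transfer each piece to the centroidal y-axis using Ī + A·d² with d = x − 0.4466216:
  web: d = -0.1216216 in → contributes +0.3900012 in⁴
  top flange (beyond web): d = 0.8783784 in → contributes +0.4986487 in⁴
  bottom flange (beyond web): d = 0.8783784 in → contributes +0.4986487 in⁴
Total I = 1.387299 in⁴.

Iy ≈ 1.3873 in⁴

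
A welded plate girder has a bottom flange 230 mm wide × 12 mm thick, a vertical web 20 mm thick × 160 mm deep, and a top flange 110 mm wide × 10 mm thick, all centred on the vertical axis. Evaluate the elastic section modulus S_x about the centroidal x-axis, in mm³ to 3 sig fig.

Break the section into simple shapes (no overlaps), measuring from the bottom-left corner of the bounding box.
Bottom plate: 230 × 12, A = 2 760 mm², y = 6 mm, Ī = 33 120 mm⁴.
Web plate: 20 × 160, A = 3 200 mm², y = 92 mm, Ī = 6 826 667 mm⁴.
Top plate: 110 × 10, A = 1 100 mm², y = 177 mm, Ī = 9166.7 mm⁴.
Centroid: ȳ = ΣA·y / ΣA = 71.623 mm.
Transfer each piece to the centroidal x-axis using Ī + A·d² with d = y − 71.623:
  bottom plate: d = -65.623 mm → contributes +11 918 807 mm⁴
  web plate: d = 20.377 mm → contributes +8 155 348 mm⁴
  top plate: d = 105.38 mm → contributes +12 223 857 mm⁴
Total I = 32 298 011 mm⁴.
Extreme fibre distance c = 110.38 mm; S = I/c = 292 616 mm³.

S_x ≈ 2.93 × 10⁵ mm³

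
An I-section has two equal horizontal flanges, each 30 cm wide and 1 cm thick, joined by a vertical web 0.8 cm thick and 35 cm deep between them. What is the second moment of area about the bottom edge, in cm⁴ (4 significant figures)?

I_base ≈ 5.242 × 10⁴ cm⁴

Break the section into simple shapes (no overlaps), measuring from the bottom-left corner of the bounding box.
Bottom flange: 30 × 1, A = 30 cm², y = 0.5 cm, Ī = 2.5 cm⁴.
Web: 0.8 × 35, A = 28 cm², y = 18.5 cm, Ī = 2858.33 cm⁴.
Top flange: 30 × 1, A = 30 cm², y = 36.5 cm, Ī = 2.5 cm⁴.
Transfer each piece to a horizontal axis along the bottom face using Ī + A·d² with d = y − 0:
  bottom flange: d = 0.5 cm → contributes +10 cm⁴
  web: d = 18.5 cm → contributes +12441.3 cm⁴
  top flange: d = 36.5 cm → contributes +39 970 cm⁴
Total I = 52421.3 cm⁴.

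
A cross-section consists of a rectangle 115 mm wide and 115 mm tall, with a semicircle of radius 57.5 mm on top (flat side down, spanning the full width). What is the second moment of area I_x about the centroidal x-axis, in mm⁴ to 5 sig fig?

I_x ≈ 4.0790 × 10⁷ mm⁴

Decompose the section into non-overlapping parts with the origin at the bottom-left of its bounding rectangle.
Rectangular body: 115 × 115, A = 13 225 mm², y = 57.5 mm, Ī = 14 575 052 mm⁴.
Semicircular cap: semicircle r = 57.5, A = 5193.445 mm², y = 139.4038 mm, Ī = 1 199 785 mm⁴.
Centroid: ȳ = ΣA·y / ΣA = 80.59439 mm.
Transfer each piece to the centroidal x-axis using Ī + A·d² with d = y − 80.59439:
  rectangular body: d = -23.09439 mm → contributes +21 628 615 mm⁴
  semicircular cap: d = 58.80937 mm → contributes +19 161 535 mm⁴
Total I = 40 790 150 mm⁴.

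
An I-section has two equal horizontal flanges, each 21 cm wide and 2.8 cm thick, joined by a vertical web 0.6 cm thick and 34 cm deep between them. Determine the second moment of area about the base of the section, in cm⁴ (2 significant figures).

Break the section into simple shapes (no overlaps), measuring from the bottom-left corner of the bounding box.
Bottom flange: 21 × 2.8, A = 58.8 cm², y = 1.4 cm, Ī = 38.42 cm⁴.
Web: 0.6 × 34, A = 20.4 cm², y = 19.8 cm, Ī = 1 965 cm⁴.
Top flange: 21 × 2.8, A = 58.8 cm², y = 38.2 cm, Ī = 38.42 cm⁴.
Transfer each piece to the base of the section using Ī + A·d² with d = y − 0:
  bottom flange: d = 1.4 cm → contributes +153.7 cm⁴
  web: d = 19.8 cm → contributes +9 963 cm⁴
  top flange: d = 38.2 cm → contributes +85 842 cm⁴
Total I = 95 958 cm⁴.

I_base ≈ 9.6 × 10⁴ cm⁴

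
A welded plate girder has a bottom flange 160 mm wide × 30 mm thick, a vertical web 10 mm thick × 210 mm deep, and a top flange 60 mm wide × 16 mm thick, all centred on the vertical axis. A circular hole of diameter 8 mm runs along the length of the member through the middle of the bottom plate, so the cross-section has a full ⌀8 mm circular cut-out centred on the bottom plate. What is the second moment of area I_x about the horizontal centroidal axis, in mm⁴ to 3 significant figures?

Break the section into simple shapes (no overlaps), measuring from the bottom-left corner of the bounding box.
Bottom plate: 160 × 30, A = 4 800 mm², y = 15 mm, Ī = 360 000 mm⁴.
Web plate: 10 × 210, A = 2 100 mm², y = 135 mm, Ī = 7 717 500 mm⁴.
Top plate: 60 × 16, A = 960 mm², y = 248 mm, Ī = 20 480 mm⁴.
Hole (subtracted): ⌀8, A = 50.265 mm², y = 15 mm, Ī = 201.06 mm⁴.
Centroid: ȳ = ΣA·y / ΣA = 75.909 mm.
Transfer each piece to the horizontal centroidal axis using Ī + A·d² with d = y − 75.909:
  bottom plate: d = -60.909 mm → contributes +18 167 317 mm⁴
  web plate: d = 59.091 mm → contributes +15 050 266 mm⁴
  top plate: d = 172.09 mm → contributes +28 451 312 mm⁴
  hole: d = -60.909 mm → contributes −186 679 mm⁴
Total I = 61 482 216 mm⁴.

I_x ≈ 6.15 × 10⁷ mm⁴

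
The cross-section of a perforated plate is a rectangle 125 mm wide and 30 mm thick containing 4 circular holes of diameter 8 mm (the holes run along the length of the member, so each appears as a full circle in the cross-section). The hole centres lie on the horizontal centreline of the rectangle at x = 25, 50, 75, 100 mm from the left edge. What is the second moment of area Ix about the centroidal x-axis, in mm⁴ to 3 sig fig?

Decompose the section into non-overlapping parts with the origin at the bottom-left of its bounding rectangle.
Plate: 125 × 30, A = 3 750 mm², y = 15 mm, Ī = 281 250 mm⁴.
Hole 1 (subtracted): ⌀8, A = 50.265 mm², y = 15 mm, Ī = 201.06 mm⁴.
Hole 2 (subtracted): ⌀8, A = 50.265 mm², y = 15 mm, Ī = 201.06 mm⁴.
Hole 3 (subtracted): ⌀8, A = 50.265 mm², y = 15 mm, Ī = 201.06 mm⁴.
Hole 4 (subtracted): ⌀8, A = 50.265 mm², y = 15 mm, Ī = 201.06 mm⁴.
By symmetry the centroid is at mid-height, ȳ = 15 mm.
All pieces are centred on the centroidal x-axis, so I = ΣĪ (holes subtracted) = 280 446 mm⁴.

Ix ≈ 2.80 × 10⁵ mm⁴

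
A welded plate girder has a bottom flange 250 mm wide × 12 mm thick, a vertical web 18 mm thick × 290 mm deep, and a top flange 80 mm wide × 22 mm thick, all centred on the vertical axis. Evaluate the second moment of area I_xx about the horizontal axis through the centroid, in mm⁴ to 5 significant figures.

Split into non-overlapping primitives; take the origin at the lower-left of the bounding box.
Bottom plate: 250 × 12, A = 3 000 mm², y = 6 mm, Ī = 36 000 mm⁴.
Web plate: 18 × 290, A = 5 220 mm², y = 157 mm, Ī = 36 583 500 mm⁴.
Top plate: 80 × 22, A = 1 760 mm², y = 313 mm, Ī = 70986.67 mm⁴.
Centroid: ȳ = ΣA·y / ΣA = 139.1202 mm.
Transfer each piece to the horizontal axis through the centroid using Ī + A·d² with d = y − 139.1202:
  bottom plate: d = -133.1202 mm → contributes +53 198 995 mm⁴
  web plate: d = 17.87976 mm → contributes +38 252 260 mm⁴
  top plate: d = 173.8798 mm → contributes +53 283 127 mm⁴
Total I = 144 734 382 mm⁴.

I_xx ≈ 1.4473 × 10⁸ mm⁴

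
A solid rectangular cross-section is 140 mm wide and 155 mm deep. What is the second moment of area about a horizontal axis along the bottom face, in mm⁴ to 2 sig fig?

The section: 140 × 155, A = 21 700 mm², y = 77.5 mm, Ī = 43 445 208 mm⁴.
Transfer it to a horizontal axis along the bottom face using Ī + A·d² with d = y − 0:
  the section: d = 77.5 mm → contributes +173 780 833 mm⁴
Total I = 173 780 833 mm⁴.

I_base ≈ 1.7 × 10⁸ mm⁴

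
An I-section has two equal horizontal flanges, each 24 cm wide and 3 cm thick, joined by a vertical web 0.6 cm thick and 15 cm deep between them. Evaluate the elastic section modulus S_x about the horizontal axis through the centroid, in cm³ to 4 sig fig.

Treat the section as a set of non-overlapping primitives; coordinates are from the bounding-box lower-left.
Bottom flange: 24 × 3, A = 72 cm², y = 1.5 cm, Ī = 54 cm⁴.
Web: 0.6 × 15, A = 9 cm², y = 10.5 cm, Ī = 168.75 cm⁴.
Top flange: 24 × 3, A = 72 cm², y = 19.5 cm, Ī = 54 cm⁴.
By symmetry the centroid is at mid-height, ȳ = 10.5 cm.
Transfer each piece to the horizontal axis through the centroid using Ī + A·d² with d = y − 10.5:
  bottom flange: d = -9 cm → contributes +5 886 cm⁴
  web: d = 0 cm → contributes +168.75 cm⁴
  top flange: d = 9 cm → contributes +5 886 cm⁴
Total I = 11940.8 cm⁴.
Extreme fibre distance c = 10.5 cm; S = I/c = 1137.21 cm³.

S_x ≈ 1137 cm³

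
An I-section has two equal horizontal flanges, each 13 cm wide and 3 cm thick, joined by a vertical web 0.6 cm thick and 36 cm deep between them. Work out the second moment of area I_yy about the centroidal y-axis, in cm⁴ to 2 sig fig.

Split into non-overlapping primitives; take the origin at the lower-left of the bounding box.
Bottom flange: 13 × 3, A = 39 cm², x = 6.5 cm, Ī = 549.3 cm⁴.
Web: 0.6 × 36, A = 21.6 cm², x = 6.5 cm, Ī = 0.648 cm⁴.
Top flange: 13 × 3, A = 39 cm², x = 6.5 cm, Ī = 549.3 cm⁴.
By symmetry the centroid is at mid-width, x̄ = 6.5 cm.
All pieces are centred on the centroidal y-axis, so I = ΣĪ = 1 099 cm⁴.

I_yy ≈ 1100 cm⁴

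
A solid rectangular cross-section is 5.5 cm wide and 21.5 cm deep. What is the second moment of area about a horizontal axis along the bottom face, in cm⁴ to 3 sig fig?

I_base ≈ 1.82 × 10⁴ cm⁴

The section: 5.5 × 21.5, A = 118.25 cm², y = 10.75 cm, Ī = 4555.1 cm⁴.
Transfer it to a horizontal axis along the bottom face using Ī + A·d² with d = y − 0:
  the section: d = 10.75 cm → contributes +18 220 cm⁴
Total I = 18 220 cm⁴.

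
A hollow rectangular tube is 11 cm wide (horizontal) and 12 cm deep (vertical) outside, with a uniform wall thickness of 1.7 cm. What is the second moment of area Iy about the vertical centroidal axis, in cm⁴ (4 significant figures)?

Decompose the section into non-overlapping parts with the origin at the bottom-left of its bounding rectangle.
Outer rectangle: 11 × 12, A = 132 cm², x = 5.5 cm, Ī = 1 331 cm⁴.
Inner void (subtracted): 7.6 × 8.6, A = 65.36 cm², x = 5.5 cm, Ī = 314.599 cm⁴.
By symmetry the centroid is at mid-width, x̄ = 5.5 cm.
All pieces are centred on the vertical centroidal axis, so I = ΣĪ (holes subtracted) = 1016.4 cm⁴.

Iy ≈ 1016 cm⁴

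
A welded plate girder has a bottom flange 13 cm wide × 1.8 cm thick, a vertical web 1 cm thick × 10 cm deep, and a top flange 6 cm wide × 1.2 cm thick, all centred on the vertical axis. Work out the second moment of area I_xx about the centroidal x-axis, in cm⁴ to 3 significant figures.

I_xx ≈ 896 cm⁴

Treat the section as a set of non-overlapping primitives; coordinates are from the bounding-box lower-left.
Bottom plate: 13 × 1.8, A = 23.4 cm², y = 0.9 cm, Ī = 6.318 cm⁴.
Web plate: 1 × 10, A = 10 cm², y = 6.8 cm, Ī = 83.333 cm⁴.
Top plate: 6 × 1.2, A = 7.2 cm², y = 12.4 cm, Ī = 0.864 cm⁴.
Centroid: ȳ = ΣA·y / ΣA = 4.3926 cm.
Transfer each piece to the centroidal x-axis using Ī + A·d² with d = y − 4.3926:
  bottom plate: d = -3.4926 cm → contributes +291.76 cm⁴
  web plate: d = 2.4074 cm → contributes +141.29 cm⁴
  top plate: d = 8.0074 cm → contributes +462.52 cm⁴
Total I = 895.56 cm⁴.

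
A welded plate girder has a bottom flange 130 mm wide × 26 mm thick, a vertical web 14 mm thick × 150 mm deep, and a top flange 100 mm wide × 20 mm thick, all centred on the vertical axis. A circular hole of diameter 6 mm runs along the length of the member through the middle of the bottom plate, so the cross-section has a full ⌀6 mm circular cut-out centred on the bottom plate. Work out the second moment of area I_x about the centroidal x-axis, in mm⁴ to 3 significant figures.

Break the section into simple shapes (no overlaps), measuring from the bottom-left corner of the bounding box.
Bottom plate: 130 × 26, A = 3 380 mm², y = 13 mm, Ī = 190 407 mm⁴.
Web plate: 14 × 150, A = 2 100 mm², y = 101 mm, Ī = 3 937 500 mm⁴.
Top plate: 100 × 20, A = 2 000 mm², y = 186 mm, Ī = 66 667 mm⁴.
Hole (subtracted): ⌀6, A = 28.274 mm², y = 13 mm, Ī = 63.617 mm⁴.
Centroid: ȳ = ΣA·y / ΣA = 84.232 mm.
Transfer each piece to the centroidal x-axis using Ī + A·d² with d = y − 84.232:
  bottom plate: d = -71.232 mm → contributes +17 340 434 mm⁴
  web plate: d = 16.768 mm → contributes +4 527 961 mm⁴
  top plate: d = 101.77 mm → contributes +20 780 191 mm⁴
  hole: d = -71.232 mm → contributes −143 527 mm⁴
Total I = 42 505 058 mm⁴.

I_x ≈ 4.25 × 10⁷ mm⁴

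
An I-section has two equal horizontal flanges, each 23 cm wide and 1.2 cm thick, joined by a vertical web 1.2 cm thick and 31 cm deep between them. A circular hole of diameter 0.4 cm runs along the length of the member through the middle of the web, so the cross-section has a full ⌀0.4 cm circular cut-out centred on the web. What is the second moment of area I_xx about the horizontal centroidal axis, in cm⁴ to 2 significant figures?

I_xx ≈ 1.7 × 10⁴ cm⁴

Treat the section as a set of non-overlapping primitives; coordinates are from the bounding-box lower-left.
Bottom flange: 23 × 1.2, A = 27.6 cm², y = 0.6 cm, Ī = 3.312 cm⁴.
Web: 1.2 × 31, A = 37.2 cm², y = 16.7 cm, Ī = 2 979 cm⁴.
Top flange: 23 × 1.2, A = 27.6 cm², y = 32.8 cm, Ī = 3.312 cm⁴.
Hole (subtracted): ⌀0.4, A = 0.1257 cm², y = 16.7 cm, Ī = 0.001257 cm⁴.
By symmetry the centroid is at mid-height, ȳ = 16.7 cm.
Transfer each piece to the horizontal centroidal axis using Ī + A·d² with d = y − 16.7:
  bottom flange: d = -16.1 cm → contributes +7 158 cm⁴
  web: d = 0 cm → contributes +2 979 cm⁴
  top flange: d = 16.1 cm → contributes +7 158 cm⁴
  hole: d = 0 cm → contributes −0.001257 cm⁴
Total I = 17 294 cm⁴.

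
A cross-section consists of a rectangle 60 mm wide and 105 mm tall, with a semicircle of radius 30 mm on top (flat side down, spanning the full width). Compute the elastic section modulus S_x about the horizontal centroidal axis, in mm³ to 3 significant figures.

S_x ≈ 1.53 × 10⁵ mm³

Split into non-overlapping primitives; take the origin at the lower-left of the bounding box.
Rectangular body: 60 × 105, A = 6 300 mm², y = 52.5 mm, Ī = 5 788 125 mm⁴.
Semicircular cap: semicircle r = 30, A = 1413.7 mm², y = 117.73 mm, Ī = 88 903 mm⁴.
Centroid: ȳ = ΣA·y / ΣA = 64.455 mm.
Transfer each piece to the horizontal centroidal axis using Ī + A·d² with d = y − 64.455:
  rectangular body: d = -11.955 mm → contributes +6 688 585 mm⁴
  semicircular cap: d = 53.277 mm → contributes +4 101 659 mm⁴
Total I = 10 790 245 mm⁴.
Extreme fibre distance c = 70.545 mm; S = I/c = 152 956 mm³.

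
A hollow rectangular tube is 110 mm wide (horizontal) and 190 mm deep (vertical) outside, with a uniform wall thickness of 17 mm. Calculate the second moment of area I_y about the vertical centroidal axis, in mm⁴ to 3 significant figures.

I_y ≈ 1.54 × 10⁷ mm⁴

Decompose the section into non-overlapping parts with the origin at the bottom-left of its bounding rectangle.
Outer rectangle: 110 × 190, A = 20 900 mm², x = 55 mm, Ī = 21 074 167 mm⁴.
Inner void (subtracted): 76 × 156, A = 11 856 mm², x = 55 mm, Ī = 5 706 688 mm⁴.
By symmetry the centroid is at mid-width, x̄ = 55 mm.
All pieces are centred on the vertical centroidal axis, so I = ΣĪ (holes subtracted) = 15 367 479 mm⁴.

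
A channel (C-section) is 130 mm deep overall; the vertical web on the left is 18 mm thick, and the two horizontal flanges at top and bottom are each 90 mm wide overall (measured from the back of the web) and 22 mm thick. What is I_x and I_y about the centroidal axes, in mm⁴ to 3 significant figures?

I_x ≈ 1.27 × 10⁷ mm⁴, I_y ≈ 4.16 × 10⁶ mm⁴

Decompose the section into non-overlapping parts with the origin at the bottom-left of its bounding rectangle.
Web: 18 × 130, A = 2 340 mm², y = 65 mm, Ī = 3 295 500 mm⁴.
Top flange (beyond web): 72 × 22, A = 1 584 mm², y = 119 mm, Ī = 63 888 mm⁴.
Bottom flange (beyond web): 72 × 22, A = 1 584 mm², y = 11 mm, Ī = 63 888 mm⁴.
By symmetry the centroid is at mid-height, ȳ = 65 mm.
Transfer each piece to the centroidal x-axis using Ī + A·d² with d = y − 65:
  web: d = 0 mm → contributes +3 295 500 mm⁴
  top flange (beyond web): d = 54 mm → contributes +4 682 832 mm⁴
  bottom flange (beyond web): d = -54 mm → contributes +4 682 832 mm⁴
Total I = 12 661 164 mm⁴.
For the y-axis: x̄ = 34.882 mm.
Repeating about the centroidal y-axis gives I_y = 4 157 168 mm⁴.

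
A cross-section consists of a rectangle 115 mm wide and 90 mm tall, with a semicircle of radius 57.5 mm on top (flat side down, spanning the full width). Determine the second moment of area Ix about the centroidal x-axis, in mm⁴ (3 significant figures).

Ix ≈ 2.48 × 10⁷ mm⁴

Split into non-overlapping primitives; take the origin at the lower-left of the bounding box.
Rectangular body: 115 × 90, A = 10 350 mm², y = 45 mm, Ī = 6 986 250 mm⁴.
Semicircular cap: semicircle r = 57.5, A = 5193.4 mm², y = 114.4 mm, Ī = 1 199 785 mm⁴.
Centroid: ȳ = ΣA·y / ΣA = 68.189 mm.
Transfer each piece to the centroidal x-axis using Ī + A·d² with d = y − 68.189:
  rectangular body: d = -23.189 mm → contributes +12 551 989 mm⁴
  semicircular cap: d = 46.214 mm → contributes +12 291 729 mm⁴
Total I = 24 843 718 mm⁴.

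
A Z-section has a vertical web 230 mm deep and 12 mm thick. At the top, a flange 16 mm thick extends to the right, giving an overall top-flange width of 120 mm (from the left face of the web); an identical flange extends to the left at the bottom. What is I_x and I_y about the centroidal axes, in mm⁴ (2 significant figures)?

Split into non-overlapping primitives; take the origin at the lower-left of the bounding box.
Web: 12 × 230, A = 2 760 mm², y = 115 mm, Ī = 12 167 000 mm⁴.
Top flange (beyond web): 108 × 16, A = 1 728 mm², y = 222 mm, Ī = 36 864 mm⁴.
Bottom flange (beyond web): 108 × 16, A = 1 728 mm², y = 8 mm, Ī = 36 864 mm⁴.
Centroid: ȳ = ΣA·y / ΣA = 115 mm.
Transfer each piece to the centroidal x-axis using Ī + A·d² with d = y − 115:
  web: d = 0 mm → contributes +12 167 000 mm⁴
  top flange (beyond web): d = 107 mm → contributes +19 820 736 mm⁴
  bottom flange (beyond web): d = -107 mm → contributes +19 820 736 mm⁴
Total I = 51 808 472 mm⁴.
For the y-axis: x̄ = 114 mm.
Repeating about the centroidal y-axis gives I_y = 15 833 952 mm⁴.

I_x ≈ 5.2 × 10⁷ mm⁴, I_y ≈ 1.6 × 10⁷ mm⁴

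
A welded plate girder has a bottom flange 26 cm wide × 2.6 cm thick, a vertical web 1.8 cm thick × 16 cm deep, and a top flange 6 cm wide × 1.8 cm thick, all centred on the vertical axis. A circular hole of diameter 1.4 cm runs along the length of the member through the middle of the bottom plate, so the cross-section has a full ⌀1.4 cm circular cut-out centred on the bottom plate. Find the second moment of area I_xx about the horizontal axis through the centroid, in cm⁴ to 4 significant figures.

I_xx ≈ 4682 cm⁴

Break the section into simple shapes (no overlaps), measuring from the bottom-left corner of the bounding box.
Bottom plate: 26 × 2.6, A = 67.6 cm², y = 1.3 cm, Ī = 38.0813 cm⁴.
Web plate: 1.8 × 16, A = 28.8 cm², y = 10.6 cm, Ī = 614.4 cm⁴.
Top plate: 6 × 1.8, A = 10.8 cm², y = 19.5 cm, Ī = 2.916 cm⁴.
Hole (subtracted): ⌀1.4, A = 1.53938 cm², y = 1.3 cm, Ī = 0.188574 cm⁴.
Centroid: ȳ = ΣA·y / ΣA = 5.6952 cm.
Transfer each piece to the horizontal axis through the centroid using Ī + A·d² with d = y − 5.6952:
  bottom plate: d = -4.3952 cm → contributes +1343.97 cm⁴
  web plate: d = 4.9048 cm → contributes +1307.24 cm⁴
  top plate: d = 13.8048 cm → contributes +2061.1 cm⁴
  hole: d = -4.3952 cm → contributes −29.926 cm⁴
Total I = 4682.38 cm⁴.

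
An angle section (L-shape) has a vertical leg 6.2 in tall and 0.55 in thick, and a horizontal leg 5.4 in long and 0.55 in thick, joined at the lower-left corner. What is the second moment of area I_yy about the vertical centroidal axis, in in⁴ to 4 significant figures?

I_yy ≈ 16.23 in⁴

Break the section into simple shapes (no overlaps), measuring from the bottom-left corner of the bounding box.
Vertical leg: 0.55 × 6.2, A = 3.41 in², x = 0.275 in, Ī = 0.0859604 in⁴.
Horizontal leg (remainder): 4.85 × 0.55, A = 2.6675 in², x = 2.975 in, Ī = 5.22886 in⁴.
Centroid: x̄ = ΣA·x / ΣA = 1.46007 in.
Transfer each piece to the vertical centroidal axis using Ī + A·d² with d = x − 1.46007:
  vertical leg: d = -1.18507 in → contributes +4.87492 in⁴
  horizontal leg (remainder): d = 1.51493 in → contributes +11.3508 in⁴
Total I = 16.2257 in⁴.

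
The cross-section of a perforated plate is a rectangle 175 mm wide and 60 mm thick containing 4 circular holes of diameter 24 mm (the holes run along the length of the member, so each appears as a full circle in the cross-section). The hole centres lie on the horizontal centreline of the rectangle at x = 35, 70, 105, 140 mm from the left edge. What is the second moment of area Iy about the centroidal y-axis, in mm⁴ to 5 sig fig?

Decompose the section into non-overlapping parts with the origin at the bottom-left of its bounding rectangle.
Plate: 175 × 60, A = 10 500 mm², x = 87.5 mm, Ī = 26 796 875 mm⁴.
Hole 1 (subtracted): ⌀24, A = 452.3893 mm², x = 35 mm, Ī = 16286.02 mm⁴.
Hole 2 (subtracted): ⌀24, A = 452.3893 mm², x = 70 mm, Ī = 16286.02 mm⁴.
Hole 3 (subtracted): ⌀24, A = 452.3893 mm², x = 105 mm, Ī = 16286.02 mm⁴.
Hole 4 (subtracted): ⌀24, A = 452.3893 mm², x = 140 mm, Ī = 16286.02 mm⁴.
By symmetry the centroid is at mid-width, x̄ = 87.5 mm.
Transfer each piece to the centroidal y-axis using Ī + A·d² with d = x − 87.5:
  plate: d = 0 mm → contributes +26 796 875 mm⁴
  hole 1: d = -52.5 mm → contributes −1 263 184 mm⁴
  hole 2: d = -17.5 mm → contributes −154830.3 mm⁴
  hole 3: d = 17.5 mm → contributes −154830.3 mm⁴
  hole 4: d = 52.5 mm → contributes −1 263 184 mm⁴
Total I = 23 960 846 mm⁴.

Iy ≈ 2.3961 × 10⁷ mm⁴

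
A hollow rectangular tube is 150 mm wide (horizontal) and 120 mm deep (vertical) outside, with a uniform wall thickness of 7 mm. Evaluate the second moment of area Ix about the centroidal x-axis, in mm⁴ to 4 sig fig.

Ix ≈ 8.102 × 10⁶ mm⁴

Break the section into simple shapes (no overlaps), measuring from the bottom-left corner of the bounding box.
Outer rectangle: 150 × 120, A = 18 000 mm², y = 60 mm, Ī = 21 600 000 mm⁴.
Inner void (subtracted): 136 × 106, A = 14 416 mm², y = 60 mm, Ī = 13 498 181 mm⁴.
By symmetry the centroid is at mid-height, ȳ = 60 mm.
All pieces are centred on the centroidal x-axis, so I = ΣĪ (holes subtracted) = 8 101 819 mm⁴.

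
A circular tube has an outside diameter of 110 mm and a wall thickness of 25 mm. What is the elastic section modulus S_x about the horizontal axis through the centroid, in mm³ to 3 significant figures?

S_x ≈ 1.19 × 10⁵ mm³

Decompose the section into non-overlapping parts with the origin at the bottom-left of its bounding rectangle.
Outer circle: ⌀110, A = 9503.3 mm², y = 55 mm, Ī = 7 186 884 mm⁴.
Bore (subtracted): ⌀60, A = 2827.4 mm², y = 55 mm, Ī = 636 173 mm⁴.
By symmetry the centroid is at mid-height, ȳ = 55 mm.
All pieces are centred on the horizontal axis through the centroid, so I = ΣĪ (holes subtracted) = 6 550 712 mm⁴.
Extreme fibre distance c = 55 mm; S = I/c = 119 104 mm³.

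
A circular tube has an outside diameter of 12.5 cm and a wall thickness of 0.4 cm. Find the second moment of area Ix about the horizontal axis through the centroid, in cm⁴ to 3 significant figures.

Ix ≈ 279 cm⁴

Treat the section as a set of non-overlapping primitives; coordinates are from the bounding-box lower-left.
Outer circle: ⌀12.5, A = 122.72 cm², y = 6.25 cm, Ī = 1198.4 cm⁴.
Bore (subtracted): ⌀11.7, A = 107.51 cm², y = 6.25 cm, Ī = 919.84 cm⁴.
By symmetry the centroid is at mid-height, ȳ = 6.25 cm.
All pieces are centred on the horizontal axis through the centroid, so I = ΣĪ (holes subtracted) = 278.58 cm⁴.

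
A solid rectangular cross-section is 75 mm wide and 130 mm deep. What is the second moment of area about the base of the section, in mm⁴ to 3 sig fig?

The section: 75 × 130, A = 9 750 mm², y = 65 mm, Ī = 13 731 250 mm⁴.
Transfer it to the bottom edge using Ī + A·d² with d = y − 0:
  the section: d = 65 mm → contributes +54 925 000 mm⁴
Total I = 54 925 000 mm⁴.

I_base ≈ 5.49 × 10⁷ mm⁴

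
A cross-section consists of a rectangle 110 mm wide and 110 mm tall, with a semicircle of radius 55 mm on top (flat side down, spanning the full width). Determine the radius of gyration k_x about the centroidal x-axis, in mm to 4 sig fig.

Decompose the section into non-overlapping parts with the origin at the bottom-left of its bounding rectangle.
Rectangular body: 110 × 110, A = 12 100 mm², y = 55 mm, Ī = 12 200 833 mm⁴.
Semicircular cap: semicircle r = 55, A = 4751.66 mm², y = 133.343 mm, Ī = 1 004 345 mm⁴.
Centroid: ȳ = ΣA·y / ΣA = 77.0903 mm.
Transfer each piece to the centroidal x-axis using Ī + A·d² with d = y − 77.0903:
  rectangular body: d = -22.0903 mm → contributes +18 105 398 mm⁴
  semicircular cap: d = 56.2524 mm → contributes +16 040 196 mm⁴
Total I = 34 145 595 mm⁴.
Radius of gyration: k = √(I/A) = √(34 145 595 / 16851.7) = 45.0138 mm.

k_x ≈ 45.01 mm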